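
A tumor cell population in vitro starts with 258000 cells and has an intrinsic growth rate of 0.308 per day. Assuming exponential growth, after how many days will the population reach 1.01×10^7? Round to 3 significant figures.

11.9 days

Set N₀·e^(rt) = 1.01×10^7: e^(0.308·t) = 1.01×10^7/258000 = 39.147.
0.308·t = ln(39.147) = 3.6673, so t = 3.6673/0.308 = 11.907.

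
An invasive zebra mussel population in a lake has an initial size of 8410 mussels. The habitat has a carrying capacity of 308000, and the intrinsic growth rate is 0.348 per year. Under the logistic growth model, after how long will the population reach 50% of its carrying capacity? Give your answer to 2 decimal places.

10.27 years

A = (K − N₀)/N₀ = (308000 − 8410)/8410 = 35.623.
Solve 308000/(1 + 35.623·e^(−0.348t)) = 154000: 1 + 35.623·e^(−0.348t) = 2, so e^(−0.348t) = 0.0280717.
−0.348·t = ln(0.0280717) = -3.573, so t = 3.573/0.348 = 10.267.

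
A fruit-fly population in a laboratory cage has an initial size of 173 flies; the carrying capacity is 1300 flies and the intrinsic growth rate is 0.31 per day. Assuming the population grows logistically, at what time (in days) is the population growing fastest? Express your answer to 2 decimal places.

Logistic growth is fastest at N = K/2 = 650.
A = (K − N₀)/N₀ = 6.5145. Set K/(1 + A·e^(−rt)) = K/2 → A·e^(−rt) = 1.
e^(−0.31t) = 1/6.5145 = 0.153505, so t = ln(6.5145)/0.31 = 1.874/0.31 = 6.0452.

6.05 days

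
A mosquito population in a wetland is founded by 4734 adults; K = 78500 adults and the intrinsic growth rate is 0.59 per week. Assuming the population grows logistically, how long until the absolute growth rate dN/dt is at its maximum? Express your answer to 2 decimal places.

Logistic growth is fastest at N = K/2 = 39250.
A = (K − N₀)/N₀ = 15.582. Set K/(1 + A·e^(−rt)) = K/2 → A·e^(−rt) = 1.
e^(−0.59t) = 1/15.582 = 0.0641759, so t = ln(15.582)/0.59 = 2.7461/0.59 = 4.6545.

4.65 weeks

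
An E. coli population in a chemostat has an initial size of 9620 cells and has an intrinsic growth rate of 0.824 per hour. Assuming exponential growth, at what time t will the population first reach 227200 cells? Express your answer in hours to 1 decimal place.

Set N₀·e^(rt) = 227200: e^(0.824·t) = 227200/9620 = 23.617.
0.824·t = ln(23.617) = 3.162, so t = 3.162/0.824 = 3.8374.

3.8 hours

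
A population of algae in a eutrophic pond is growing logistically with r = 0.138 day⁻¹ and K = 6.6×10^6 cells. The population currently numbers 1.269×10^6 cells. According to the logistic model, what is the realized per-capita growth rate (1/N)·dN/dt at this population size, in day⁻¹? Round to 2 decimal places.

0.11 per day

(1/N)·dN/dt = r(1 − N/K) = 0.138 × (1 − 1.269×10^6/6.6×10^6).
= 0.138 × 0.80773 = 0.11147.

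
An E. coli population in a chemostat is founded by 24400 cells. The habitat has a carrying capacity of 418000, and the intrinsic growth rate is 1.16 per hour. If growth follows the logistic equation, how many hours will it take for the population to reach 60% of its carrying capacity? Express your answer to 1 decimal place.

2.7 hours

A = (K − N₀)/N₀ = (418000 − 24400)/24400 = 16.131.
Solve 418000/(1 + 16.131·e^(−1.16t)) = 250800: 1 + 16.131·e^(−1.16t) = 1.6667, so e^(−1.16t) = 0.0413279.
−1.16·t = ln(0.0413279) = -3.1862, so t = 3.1862/1.16 = 2.7467.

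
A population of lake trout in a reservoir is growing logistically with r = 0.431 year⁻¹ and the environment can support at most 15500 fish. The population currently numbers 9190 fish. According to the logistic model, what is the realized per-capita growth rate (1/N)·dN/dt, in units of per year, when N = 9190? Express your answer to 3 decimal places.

0.175 per year

(1/N)·dN/dt = r(1 − N/K) = 0.431 × (1 − 9190/15500).
= 0.431 × 0.4071 = 0.17546.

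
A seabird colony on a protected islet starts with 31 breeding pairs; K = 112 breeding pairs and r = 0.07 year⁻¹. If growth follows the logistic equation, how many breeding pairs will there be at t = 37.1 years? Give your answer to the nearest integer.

A = (K − N₀)/N₀ = (112 − 31)/31 = 2.6129.
N(t) = K/(1 + A·e^(−rt)) = 112/(1 + 2.6129×e^(−0.07×37.1)).
e^(−2.597) = 0.074497; denominator = 1 + 2.6129×0.074497 = 1.1947.
N = 112/1.1947 = 93.7511.

94 breeding pairs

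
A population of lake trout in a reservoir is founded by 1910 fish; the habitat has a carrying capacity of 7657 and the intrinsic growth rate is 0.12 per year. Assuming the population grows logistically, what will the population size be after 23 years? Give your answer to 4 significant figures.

A = (K − N₀)/N₀ = (7657 − 1910)/1910 = 3.0089.
N(t) = K/(1 + A·e^(−rt)) = 7657/(1 + 3.0089×e^(−0.12×23)).
e^(−2.76) = 0.063292; denominator = 1 + 3.0089×0.063292 = 1.1904.
N = 7657/1.1904 = 6432.08.

6432 fish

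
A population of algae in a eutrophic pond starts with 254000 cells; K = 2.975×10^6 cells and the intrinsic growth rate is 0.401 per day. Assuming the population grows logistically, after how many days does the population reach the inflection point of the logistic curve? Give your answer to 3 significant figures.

Logistic growth is fastest at N = K/2 = 1.4875×10^6.
A = (K − N₀)/N₀ = 10.713. Set K/(1 + A·e^(−rt)) = K/2 → A·e^(−rt) = 1.
e^(−0.401t) = 1/10.713 = 0.093348, so t = ln(10.713)/0.401 = 2.3714/0.401 = 5.9138.

5.91 days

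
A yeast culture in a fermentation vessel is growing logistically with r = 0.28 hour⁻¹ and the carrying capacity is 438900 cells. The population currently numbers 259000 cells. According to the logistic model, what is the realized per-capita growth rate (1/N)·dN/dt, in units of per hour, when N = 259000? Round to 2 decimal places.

0.11 per hour

(1/N)·dN/dt = r(1 − N/K) = 0.28 × (1 − 259000/438900).
= 0.28 × 0.40989 = 0.11477.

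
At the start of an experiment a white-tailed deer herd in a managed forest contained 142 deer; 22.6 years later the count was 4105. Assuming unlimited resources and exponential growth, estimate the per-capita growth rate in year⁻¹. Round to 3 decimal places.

0.149 per year

From N(t) = N₀·e^(rt): e^(r·22.6) = 4105/142 = 28.908.
r·22.6 = ln(28.908) = 3.3641, so r = 3.3641/22.6 = 0.14886.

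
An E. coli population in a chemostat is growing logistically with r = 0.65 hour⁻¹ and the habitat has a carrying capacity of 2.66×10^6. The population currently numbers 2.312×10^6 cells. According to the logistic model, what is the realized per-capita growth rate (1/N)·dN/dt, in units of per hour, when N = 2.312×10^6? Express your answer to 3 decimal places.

0.085 per hour

(1/N)·dN/dt = r(1 − N/K) = 0.65 × (1 − 2.312×10^6/2.66×10^6).
= 0.65 × 0.13083 = 0.085038.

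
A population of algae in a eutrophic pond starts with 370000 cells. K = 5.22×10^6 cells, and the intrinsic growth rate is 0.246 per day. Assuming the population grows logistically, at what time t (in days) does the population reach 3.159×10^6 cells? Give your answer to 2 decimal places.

12.20 days

A = (K − N₀)/N₀ = (5.22×10^6 − 370000)/370000 = 13.108.
Solve 5.22×10^6/(1 + 13.108·e^(−0.246t)) = 3.159×10^6: 1 + 13.108·e^(−0.246t) = 1.6524, so e^(−0.246t) = 0.0497724.
−0.246·t = ln(0.0497724) = -3.0003, so t = 3.0003/0.246 = 12.196.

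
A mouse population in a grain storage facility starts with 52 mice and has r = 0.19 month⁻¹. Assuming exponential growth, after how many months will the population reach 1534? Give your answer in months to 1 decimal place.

17.8 months

Set N₀·e^(rt) = 1534: e^(0.19·t) = 1534/52 = 29.5.
0.19·t = ln(29.5) = 3.3844, so t = 3.3844/0.19 = 17.813.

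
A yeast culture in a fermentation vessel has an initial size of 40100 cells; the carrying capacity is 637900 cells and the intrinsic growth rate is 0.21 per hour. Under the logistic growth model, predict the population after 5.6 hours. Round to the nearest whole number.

113927 cells

A = (K − N₀)/N₀ = (637900 − 40100)/40100 = 14.908.
N(t) = K/(1 + A·e^(−rt)) = 637900/(1 + 14.908×e^(−0.21×5.6)).
e^(−1.176) = 0.30851; denominator = 1 + 14.908×0.30851 = 5.5992.
N = 637900/5.5992 = 113927.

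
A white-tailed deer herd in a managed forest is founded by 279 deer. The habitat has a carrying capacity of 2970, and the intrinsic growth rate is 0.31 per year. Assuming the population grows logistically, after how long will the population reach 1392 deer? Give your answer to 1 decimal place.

6.9 years

A = (K − N₀)/N₀ = (2970 − 279)/279 = 9.6452.
Solve 2970/(1 + 9.6452·e^(−0.31t)) = 1392: 1 + 9.6452·e^(−0.31t) = 2.1336, so e^(−0.31t) = 0.117533.
−0.31·t = ln(0.117533) = -2.141, so t = 2.141/0.31 = 6.9066.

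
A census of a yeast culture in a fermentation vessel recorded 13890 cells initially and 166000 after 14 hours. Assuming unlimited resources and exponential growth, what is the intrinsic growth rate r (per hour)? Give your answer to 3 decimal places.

0.177 per hour

From N(t) = N₀·e^(rt): e^(r·14) = 166000/13890 = 11.951.
r·14 = ln(11.951) = 2.4808, so r = 2.4808/14 = 0.1772.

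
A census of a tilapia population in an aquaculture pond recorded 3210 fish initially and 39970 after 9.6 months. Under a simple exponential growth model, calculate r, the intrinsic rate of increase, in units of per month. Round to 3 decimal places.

From N(t) = N₀·e^(rt): e^(r·9.6) = 39970/3210 = 12.452.
r·9.6 = ln(12.452) = 2.5219, so r = 2.5219/9.6 = 0.26269.

0.263 per month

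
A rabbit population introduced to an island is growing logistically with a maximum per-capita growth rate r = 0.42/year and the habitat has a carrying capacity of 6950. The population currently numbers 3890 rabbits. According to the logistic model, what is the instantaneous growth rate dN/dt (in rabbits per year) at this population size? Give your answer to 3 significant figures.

719 rabbits per year

dN/dt = rN(1 − N/K) = 0.42 × 3890 × (1 − 3890/6950).
1 − 3890/6950 = 0.44029; dN/dt = 0.42 × 3890 × 0.44029 = 719.34.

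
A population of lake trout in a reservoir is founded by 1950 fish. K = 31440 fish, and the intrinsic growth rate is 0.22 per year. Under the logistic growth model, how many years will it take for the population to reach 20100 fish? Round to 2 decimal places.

14.95 years

A = (K − N₀)/N₀ = (31440 − 1950)/1950 = 15.123.
Solve 31440/(1 + 15.123·e^(−0.22t)) = 20100: 1 + 15.123·e^(−0.22t) = 1.5642, so e^(−0.22t) = 0.0373058.
−0.22·t = ln(0.0373058) = -3.2886, so t = 3.2886/0.22 = 14.948.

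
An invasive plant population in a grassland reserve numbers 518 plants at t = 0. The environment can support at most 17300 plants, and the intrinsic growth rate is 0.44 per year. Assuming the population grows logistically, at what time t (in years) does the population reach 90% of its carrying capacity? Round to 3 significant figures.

12.9 years

A = (K − N₀)/N₀ = (17300 − 518)/518 = 32.398.
Solve 17300/(1 + 32.398·e^(−0.44t)) = 15570: 1 + 32.398·e^(−0.44t) = 1.1111, so e^(−0.44t) = 0.0034296.
−0.44·t = ln(0.0034296) = -5.6753, so t = 5.6753/0.44 = 12.898.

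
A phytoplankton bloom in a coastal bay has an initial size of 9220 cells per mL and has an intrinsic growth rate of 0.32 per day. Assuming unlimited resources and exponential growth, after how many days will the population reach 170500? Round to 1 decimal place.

9.1 days

Set N₀·e^(rt) = 170500: e^(0.32·t) = 170500/9220 = 18.492.
0.32·t = ln(18.492) = 2.9174, so t = 2.9174/0.32 = 9.1168.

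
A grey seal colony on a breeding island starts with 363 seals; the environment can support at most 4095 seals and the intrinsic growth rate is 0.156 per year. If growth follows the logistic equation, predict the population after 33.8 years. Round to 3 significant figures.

A = (K − N₀)/N₀ = (4095 − 363)/363 = 10.281.
N(t) = K/(1 + A·e^(−rt)) = 4095/(1 + 10.281×e^(−0.156×33.8)).
e^(−5.273) = 0.0051292; denominator = 1 + 10.281×0.0051292 = 1.0527.
N = 4095/1.0527 = 3889.87.

3890 seals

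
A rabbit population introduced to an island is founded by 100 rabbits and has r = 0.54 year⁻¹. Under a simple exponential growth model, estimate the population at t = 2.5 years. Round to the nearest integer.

N(t) = N₀·e^(rt) = 100 × e^(0.54×2.5) = 100 × e^1.35.
e^1.35 ≈ 3.8574, so N ≈ 100 × 3.8574 = 385.743.

386 rabbits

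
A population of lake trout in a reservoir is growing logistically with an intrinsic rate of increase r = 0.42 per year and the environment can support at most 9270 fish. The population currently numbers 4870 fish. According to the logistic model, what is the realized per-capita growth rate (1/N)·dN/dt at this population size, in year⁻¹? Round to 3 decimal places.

(1/N)·dN/dt = r(1 − N/K) = 0.42 × (1 − 4870/9270).
= 0.42 × 0.47465 = 0.19935.

0.199 per year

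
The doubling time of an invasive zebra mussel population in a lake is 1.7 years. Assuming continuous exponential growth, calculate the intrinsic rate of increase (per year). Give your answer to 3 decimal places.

0.408 per year

r = ln(2)/t_d = 0.6931/1.7 = 0.40773.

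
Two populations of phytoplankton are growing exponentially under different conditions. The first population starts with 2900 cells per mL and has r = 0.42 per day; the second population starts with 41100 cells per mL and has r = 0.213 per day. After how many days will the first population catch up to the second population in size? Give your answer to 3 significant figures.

12.8 days

Set 2900·e^(0.42t) = 41100·e^(0.213t).
e^((0.42 − 0.213)t) = 41100/2900 → e^(0.207·t) = 14.172.
0.207·t = ln(14.172) = 2.6513, so t = 2.6513/0.207 = 12.808.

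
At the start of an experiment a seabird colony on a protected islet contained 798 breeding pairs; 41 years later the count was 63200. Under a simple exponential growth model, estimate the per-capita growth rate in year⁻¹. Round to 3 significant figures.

From N(t) = N₀·e^(rt): e^(r·41) = 63200/798 = 79.198.
r·41 = ln(79.198) = 4.372, so r = 4.372/41 = 0.10663.

0.107 per year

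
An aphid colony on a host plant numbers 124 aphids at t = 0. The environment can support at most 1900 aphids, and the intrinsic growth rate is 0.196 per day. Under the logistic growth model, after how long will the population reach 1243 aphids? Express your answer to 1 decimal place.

A = (K − N₀)/N₀ = (1900 − 124)/124 = 14.323.
Solve 1900/(1 + 14.323·e^(−0.196t)) = 1243: 1 + 14.323·e^(−0.196t) = 1.5286, so e^(−0.196t) = 0.036904.
−0.196·t = ln(0.036904) = -3.2994, so t = 3.2994/0.196 = 16.834.

16.8 days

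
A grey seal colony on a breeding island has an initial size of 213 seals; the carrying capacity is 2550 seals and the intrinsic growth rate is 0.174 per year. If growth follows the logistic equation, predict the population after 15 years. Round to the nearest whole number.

A = (K − N₀)/N₀ = (2550 − 213)/213 = 10.972.
N(t) = K/(1 + A·e^(−rt)) = 2550/(1 + 10.972×e^(−0.174×15)).
e^(−2.61) = 0.073535; denominator = 1 + 10.972×0.073535 = 1.8068.
N = 2550/1.8068 = 1411.33.

1411 seals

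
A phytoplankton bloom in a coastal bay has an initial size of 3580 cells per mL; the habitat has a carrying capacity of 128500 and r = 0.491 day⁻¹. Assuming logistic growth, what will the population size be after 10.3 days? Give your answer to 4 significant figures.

105200 cells per mL

A = (K − N₀)/N₀ = (128500 − 3580)/3580 = 34.894.
N(t) = K/(1 + A·e^(−rt)) = 128500/(1 + 34.894×e^(−0.491×10.3)).
e^(−5.057) = 0.0063627; denominator = 1 + 34.894×0.0063627 = 1.222.
N = 128500/1.222 = 105154.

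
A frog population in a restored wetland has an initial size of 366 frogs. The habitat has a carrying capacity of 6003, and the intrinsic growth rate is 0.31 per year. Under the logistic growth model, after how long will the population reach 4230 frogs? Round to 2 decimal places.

A = (K − N₀)/N₀ = (6003 − 366)/366 = 15.402.
Solve 6003/(1 + 15.402·e^(−0.31t)) = 4230: 1 + 15.402·e^(−0.31t) = 1.4191, so e^(−0.31t) = 0.0272146.
−0.31·t = ln(0.0272146) = -3.604, so t = 3.604/0.31 = 11.626.

11.63 years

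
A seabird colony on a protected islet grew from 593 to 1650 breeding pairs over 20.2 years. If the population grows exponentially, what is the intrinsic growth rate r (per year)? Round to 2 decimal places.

0.05 per year

From N(t) = N₀·e^(rt): e^(r·20.2) = 1650/593 = 2.7825.
r·20.2 = ln(2.7825) = 1.0233, so r = 1.0233/20.2 = 0.05066.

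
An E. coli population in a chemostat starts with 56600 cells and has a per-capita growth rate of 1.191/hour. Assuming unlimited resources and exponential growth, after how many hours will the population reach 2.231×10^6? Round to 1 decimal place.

3.1 hours

Set N₀·e^(rt) = 2.231×10^6: e^(1.191·t) = 2.231×10^6/56600 = 39.417.
1.191·t = ln(39.417) = 3.6742, so t = 3.6742/1.191 = 3.085.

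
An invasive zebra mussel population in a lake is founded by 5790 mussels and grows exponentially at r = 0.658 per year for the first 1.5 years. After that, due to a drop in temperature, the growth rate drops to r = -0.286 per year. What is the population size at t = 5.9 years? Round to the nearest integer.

4414 mussels

Phase 1: N(1.5) = 5790·e^(0.658×1.5) = 5790·e^0.987 = 15535.6.
Phase 2 runs for 5.9 − 1.5 = 4.4 years at r = -0.286.
N(5.9) = 15535.6·e^(-0.286×4.4) = 15535.6·e^-1.258 = 4413.78.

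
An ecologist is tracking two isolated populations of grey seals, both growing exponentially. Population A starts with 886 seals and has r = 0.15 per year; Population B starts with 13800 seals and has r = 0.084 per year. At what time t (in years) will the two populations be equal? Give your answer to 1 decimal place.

41.6 years

Set 886·e^(0.15t) = 13800·e^(0.084t).
e^((0.15 − 0.084)t) = 13800/886 → e^(0.066·t) = 15.576.
0.066·t = ln(15.576) = 2.7457, so t = 2.7457/0.066 = 41.602.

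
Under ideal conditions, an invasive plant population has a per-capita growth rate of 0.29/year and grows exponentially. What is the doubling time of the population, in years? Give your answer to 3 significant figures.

Doubling time t_d = ln(2)/r = 0.6931/0.29 = 2.3902.

2.39 years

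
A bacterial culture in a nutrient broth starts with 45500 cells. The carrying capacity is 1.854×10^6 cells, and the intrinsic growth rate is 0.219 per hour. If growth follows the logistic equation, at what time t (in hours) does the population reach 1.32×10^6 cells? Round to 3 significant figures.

A = (K − N₀)/N₀ = (1.854×10^6 − 45500)/45500 = 39.747.
Solve 1.854×10^6/(1 + 39.747·e^(−0.219t)) = 1.32×10^6: 1 + 39.747·e^(−0.219t) = 1.4045, so e^(−0.219t) = 0.0101779.
−0.219·t = ln(0.0101779) = -4.5875, so t = 4.5875/0.219 = 20.948.

20.9 hours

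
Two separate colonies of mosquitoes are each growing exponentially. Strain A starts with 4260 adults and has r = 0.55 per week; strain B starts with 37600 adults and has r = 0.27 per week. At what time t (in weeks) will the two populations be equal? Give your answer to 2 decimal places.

Set 4260·e^(0.55t) = 37600·e^(0.27t).
e^((0.55 − 0.27)t) = 37600/4260 → e^(0.28·t) = 8.8263.
0.28·t = ln(8.8263) = 2.1777, so t = 2.1777/0.28 = 7.7776.

7.78 weeks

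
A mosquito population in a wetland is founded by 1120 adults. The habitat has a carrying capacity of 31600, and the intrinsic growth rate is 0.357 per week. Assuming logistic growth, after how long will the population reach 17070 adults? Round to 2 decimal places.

A = (K − N₀)/N₀ = (31600 − 1120)/1120 = 27.214.
Solve 31600/(1 + 27.214·e^(−0.357t)) = 17070: 1 + 27.214·e^(−0.357t) = 1.8512, so e^(−0.357t) = 0.0312777.
−0.357·t = ln(0.0312777) = -3.4648, so t = 3.4648/0.357 = 9.7055.

9.71 weeks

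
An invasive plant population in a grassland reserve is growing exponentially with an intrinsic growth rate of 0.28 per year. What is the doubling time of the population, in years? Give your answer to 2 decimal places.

2.48 years

Doubling time t_d = ln(2)/r = 0.6931/0.28 = 2.4755.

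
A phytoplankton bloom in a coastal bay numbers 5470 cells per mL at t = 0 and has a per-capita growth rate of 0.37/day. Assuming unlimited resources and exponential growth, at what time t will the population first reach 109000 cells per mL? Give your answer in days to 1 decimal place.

8.1 days

Set N₀·e^(rt) = 109000: e^(0.37·t) = 109000/5470 = 19.927.
0.37·t = ln(19.927) = 2.9921, so t = 2.9921/0.37 = 8.0867.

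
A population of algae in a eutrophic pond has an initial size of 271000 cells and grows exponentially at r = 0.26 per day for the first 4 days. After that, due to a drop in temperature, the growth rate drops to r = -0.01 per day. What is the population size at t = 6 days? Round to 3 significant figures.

752000 cells

Phase 1: N(4) = 271000·e^(0.26×4) = 271000·e^1.04 = 766718.
Phase 2 runs for 6 − 4 = 2 days at r = -0.01.
N(6) = 766718·e^(-0.01×2) = 766718·e^-0.02 = 751536.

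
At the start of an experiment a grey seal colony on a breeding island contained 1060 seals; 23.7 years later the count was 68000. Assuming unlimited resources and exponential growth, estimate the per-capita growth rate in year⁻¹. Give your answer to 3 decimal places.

0.176 per year

From N(t) = N₀·e^(rt): e^(r·23.7) = 68000/1060 = 64.151.
r·23.7 = ln(64.151) = 4.1612, so r = 4.1612/23.7 = 0.17558.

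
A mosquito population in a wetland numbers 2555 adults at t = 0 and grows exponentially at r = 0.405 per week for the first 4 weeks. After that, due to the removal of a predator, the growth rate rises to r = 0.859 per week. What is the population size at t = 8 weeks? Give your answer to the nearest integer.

Phase 1: N(4) = 2555·e^(0.405×4) = 2555·e^1.62 = 12910.6.
Phase 2 runs for 8 − 4 = 4 weeks at r = 0.859.
N(8) = 12910.6·e^(0.859×4) = 12910.6·e^3.436 = 401036.

401036 adults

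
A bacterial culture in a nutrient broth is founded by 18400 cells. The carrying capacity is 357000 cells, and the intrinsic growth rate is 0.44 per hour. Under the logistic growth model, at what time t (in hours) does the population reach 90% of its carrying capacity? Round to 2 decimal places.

11.61 hours

A = (K − N₀)/N₀ = (357000 − 18400)/18400 = 18.402.
Solve 357000/(1 + 18.402·e^(−0.44t)) = 321300: 1 + 18.402·e^(−0.44t) = 1.1111, so e^(−0.44t) = 0.00603793.
−0.44·t = ln(0.00603793) = -5.1097, so t = 5.1097/0.44 = 11.613.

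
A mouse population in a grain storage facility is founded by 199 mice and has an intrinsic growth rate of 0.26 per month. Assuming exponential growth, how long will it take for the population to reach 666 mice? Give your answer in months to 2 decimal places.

Set N₀·e^(rt) = 666: e^(0.26·t) = 666/199 = 3.3467.
0.26·t = ln(3.3467) = 1.208, so t = 1.208/0.26 = 4.6461.

4.65 months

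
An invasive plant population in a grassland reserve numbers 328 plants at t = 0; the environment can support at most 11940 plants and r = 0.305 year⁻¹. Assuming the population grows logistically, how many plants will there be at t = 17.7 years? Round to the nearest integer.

A = (K − N₀)/N₀ = (11940 − 328)/328 = 35.402.
N(t) = K/(1 + A·e^(−rt)) = 11940/(1 + 35.402×e^(−0.305×17.7)).
e^(−5.398) = 0.0045234; denominator = 1 + 35.402×0.0045234 = 1.1601.
N = 11940/1.1601 = 10291.9.

10292 plants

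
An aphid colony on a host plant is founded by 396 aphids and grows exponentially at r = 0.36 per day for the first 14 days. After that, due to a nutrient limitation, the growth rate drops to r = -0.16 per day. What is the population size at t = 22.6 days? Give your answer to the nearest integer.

Phase 1: N(14) = 396·e^(0.36×14) = 396·e^5.04 = 61170.1.
Phase 2 runs for 22.6 − 14 = 8.6 days at r = -0.16.
N(22.6) = 61170.1·e^(-0.16×8.6) = 61170.1·e^-1.376 = 15450.8.

15451 aphids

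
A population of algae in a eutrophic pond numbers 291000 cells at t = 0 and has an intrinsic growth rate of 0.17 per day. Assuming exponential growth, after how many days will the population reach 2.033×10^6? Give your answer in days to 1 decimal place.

11.4 days

Set N₀·e^(rt) = 2.033×10^6: e^(0.17·t) = 2.033×10^6/291000 = 6.9863.
0.17·t = ln(6.9863) = 1.9439, so t = 1.9439/0.17 = 11.435.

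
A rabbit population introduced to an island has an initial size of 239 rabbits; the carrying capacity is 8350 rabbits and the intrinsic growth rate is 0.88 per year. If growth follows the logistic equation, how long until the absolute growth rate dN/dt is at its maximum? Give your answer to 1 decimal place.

Logistic growth is fastest at N = K/2 = 4175.
A = (K − N₀)/N₀ = 33.937. Set K/(1 + A·e^(−rt)) = K/2 → A·e^(−rt) = 1.
e^(−0.88t) = 1/33.937 = 0.0294662, so t = ln(33.937)/0.88 = 3.5245/0.88 = 4.0051.

4.0 years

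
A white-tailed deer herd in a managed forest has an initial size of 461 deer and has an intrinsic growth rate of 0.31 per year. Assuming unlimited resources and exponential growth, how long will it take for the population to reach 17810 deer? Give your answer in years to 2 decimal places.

11.79 years

Set N₀·e^(rt) = 17810: e^(0.31·t) = 17810/461 = 38.633.
0.31·t = ln(38.633) = 3.6541, so t = 3.6541/0.31 = 11.787.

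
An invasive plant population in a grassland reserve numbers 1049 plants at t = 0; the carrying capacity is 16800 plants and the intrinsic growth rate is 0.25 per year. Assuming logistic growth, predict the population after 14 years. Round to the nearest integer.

11559 plants

A = (K − N₀)/N₀ = (16800 − 1049)/1049 = 15.015.
N(t) = K/(1 + A·e^(−rt)) = 16800/(1 + 15.015×e^(−0.25×14)).
e^(−3.5) = 0.030197; denominator = 1 + 15.015×0.030197 = 1.4534.
N = 16800/1.4534 = 11558.9.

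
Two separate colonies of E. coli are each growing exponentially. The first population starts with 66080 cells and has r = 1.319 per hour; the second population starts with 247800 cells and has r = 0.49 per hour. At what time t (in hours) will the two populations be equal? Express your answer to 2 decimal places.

1.59 hours

Set 66080·e^(1.319t) = 247800·e^(0.49t).
e^((1.319 − 0.49)t) = 247800/66080 → e^(0.829·t) = 3.75.
0.829·t = ln(3.75) = 1.3218, so t = 1.3218/0.829 = 1.5944.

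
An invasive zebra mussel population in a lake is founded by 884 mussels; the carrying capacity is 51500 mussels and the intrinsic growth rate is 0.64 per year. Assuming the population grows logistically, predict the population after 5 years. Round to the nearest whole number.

A = (K − N₀)/N₀ = (51500 − 884)/884 = 57.258.
N(t) = K/(1 + A·e^(−rt)) = 51500/(1 + 57.258×e^(−0.64×5)).
e^(−3.2) = 0.040762; denominator = 1 + 57.258×0.040762 = 3.334.
N = 51500/3.334 = 15447.1.

15447 mussels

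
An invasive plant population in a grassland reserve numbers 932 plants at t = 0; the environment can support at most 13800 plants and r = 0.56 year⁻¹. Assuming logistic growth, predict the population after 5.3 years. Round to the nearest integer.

A = (K − N₀)/N₀ = (13800 − 932)/932 = 13.807.
N(t) = K/(1 + A·e^(−rt)) = 13800/(1 + 13.807×e^(−0.56×5.3)).
e^(−2.968) = 0.051406; denominator = 1 + 13.807×0.051406 = 1.7098.
N = 13800/1.7098 = 8071.33.

8071 plants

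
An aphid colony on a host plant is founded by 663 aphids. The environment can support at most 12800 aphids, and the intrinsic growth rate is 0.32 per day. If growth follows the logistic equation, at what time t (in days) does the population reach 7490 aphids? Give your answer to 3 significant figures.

10.2 days

A = (K − N₀)/N₀ = (12800 − 663)/663 = 18.306.
Solve 12800/(1 + 18.306·e^(−0.32t)) = 7490: 1 + 18.306·e^(−0.32t) = 1.7089, so e^(−0.32t) = 0.0387271.
−0.32·t = ln(0.0387271) = -3.2512, so t = 3.2512/0.32 = 10.16.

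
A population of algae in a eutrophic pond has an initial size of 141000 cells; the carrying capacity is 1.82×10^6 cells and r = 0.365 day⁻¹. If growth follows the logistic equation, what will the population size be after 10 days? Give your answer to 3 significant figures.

A = (K − N₀)/N₀ = (1.82×10^6 − 141000)/141000 = 11.908.
N(t) = K/(1 + A·e^(−rt)) = 1.82×10^6/(1 + 11.908×e^(−0.365×10)).
e^(−3.65) = 0.025991; denominator = 1 + 11.908×0.025991 = 1.3095.
N = 1.82×10^6/1.3095 = 1.389846×10^6.

1390000 cells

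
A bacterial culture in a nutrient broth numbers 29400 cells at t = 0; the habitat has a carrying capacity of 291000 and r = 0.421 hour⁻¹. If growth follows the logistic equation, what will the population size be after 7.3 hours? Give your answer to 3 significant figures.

206000 cells

A = (K − N₀)/N₀ = (291000 − 29400)/29400 = 8.898.
N(t) = K/(1 + A·e^(−rt)) = 291000/(1 + 8.898×e^(−0.421×7.3)).
e^(−3.073) = 0.046268; denominator = 1 + 8.898×0.046268 = 1.4117.
N = 291000/1.4117 = 206136.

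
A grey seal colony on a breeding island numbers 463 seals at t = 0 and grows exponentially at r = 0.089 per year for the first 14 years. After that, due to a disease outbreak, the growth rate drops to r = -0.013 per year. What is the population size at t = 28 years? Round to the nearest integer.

Phase 1: N(14) = 463·e^(0.089×14) = 463·e^1.246 = 1609.58.
Phase 2 runs for 28 − 14 = 14 years at r = -0.013.
N(28) = 1609.58·e^(-0.013×14) = 1609.58·e^-0.182 = 1341.75.

1342 seals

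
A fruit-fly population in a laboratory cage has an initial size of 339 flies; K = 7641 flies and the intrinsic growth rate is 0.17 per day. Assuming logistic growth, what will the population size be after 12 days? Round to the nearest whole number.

2010 flies

A = (K − N₀)/N₀ = (7641 − 339)/339 = 21.54.
N(t) = K/(1 + A·e^(−rt)) = 7641/(1 + 21.54×e^(−0.17×12)).
e^(−2.04) = 0.13003; denominator = 1 + 21.54×0.13003 = 3.8008.
N = 7641/3.8008 = 2010.37.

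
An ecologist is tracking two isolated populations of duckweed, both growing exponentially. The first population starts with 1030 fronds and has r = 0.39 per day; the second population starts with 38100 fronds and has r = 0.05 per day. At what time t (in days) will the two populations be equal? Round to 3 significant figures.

Set 1030·e^(0.39t) = 38100·e^(0.05t).
e^((0.39 − 0.05)t) = 38100/1030 → e^(0.34·t) = 36.99.
0.34·t = ln(36.99) = 3.6107, so t = 3.6107/0.34 = 10.62.

10.6 days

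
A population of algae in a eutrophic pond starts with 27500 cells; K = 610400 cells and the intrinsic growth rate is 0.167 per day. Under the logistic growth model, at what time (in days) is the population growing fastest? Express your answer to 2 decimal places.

Logistic growth is fastest at N = K/2 = 305200.
A = (K − N₀)/N₀ = 21.196. Set K/(1 + A·e^(−rt)) = K/2 → A·e^(−rt) = 1.
e^(−0.167t) = 1/21.196 = 0.0471779, so t = ln(21.196)/0.167 = 3.0538/0.167 = 18.286.

18.29 days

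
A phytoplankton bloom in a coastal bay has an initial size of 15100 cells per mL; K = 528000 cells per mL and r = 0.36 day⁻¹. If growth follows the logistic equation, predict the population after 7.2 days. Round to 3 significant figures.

A = (K − N₀)/N₀ = (528000 − 15100)/15100 = 33.967.
N(t) = K/(1 + A·e^(−rt)) = 528000/(1 + 33.967×e^(−0.36×7.2)).
e^(−2.592) = 0.07487; denominator = 1 + 33.967×0.07487 = 3.5431.
N = 528000/3.5431 = 149022.

149000 cells per mL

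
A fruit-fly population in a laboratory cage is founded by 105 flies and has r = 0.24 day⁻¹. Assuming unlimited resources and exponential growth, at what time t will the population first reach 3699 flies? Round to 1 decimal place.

Set N₀·e^(rt) = 3699: e^(0.24·t) = 3699/105 = 35.229.
0.24·t = ln(35.229) = 3.5619, so t = 3.5619/0.24 = 14.841.

14.8 days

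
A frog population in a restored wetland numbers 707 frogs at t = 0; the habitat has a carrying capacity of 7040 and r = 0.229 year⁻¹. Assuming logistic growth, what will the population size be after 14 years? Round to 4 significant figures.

A = (K − N₀)/N₀ = (7040 − 707)/707 = 8.9576.
N(t) = K/(1 + A·e^(−rt)) = 7040/(1 + 8.9576×e^(−0.229×14)).
e^(−3.206) = 0.040518; denominator = 1 + 8.9576×0.040518 = 1.3629.
N = 7040/1.3629 = 5165.28.

5165 frogs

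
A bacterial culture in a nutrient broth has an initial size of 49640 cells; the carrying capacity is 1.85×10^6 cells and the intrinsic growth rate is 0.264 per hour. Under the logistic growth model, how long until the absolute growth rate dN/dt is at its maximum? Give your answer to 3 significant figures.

Logistic growth is fastest at N = K/2 = 925000.
A = (K − N₀)/N₀ = 36.268. Set K/(1 + A·e^(−rt)) = K/2 → A·e^(−rt) = 1.
e^(−0.264t) = 1/36.268 = 0.0275723, so t = ln(36.268)/0.264 = 3.5909/0.264 = 13.602.

13.6 hours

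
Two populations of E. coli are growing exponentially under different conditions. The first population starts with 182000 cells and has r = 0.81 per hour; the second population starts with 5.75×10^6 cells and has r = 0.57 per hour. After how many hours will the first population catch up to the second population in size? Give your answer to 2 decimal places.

14.39 hours

Set 182000·e^(0.81t) = 5.75×10^6·e^(0.57t).
e^((0.81 − 0.57)t) = 5.75×10^6/182000 → e^(0.24·t) = 31.593.
0.24·t = ln(31.593) = 3.4529, so t = 3.4529/0.24 = 14.387.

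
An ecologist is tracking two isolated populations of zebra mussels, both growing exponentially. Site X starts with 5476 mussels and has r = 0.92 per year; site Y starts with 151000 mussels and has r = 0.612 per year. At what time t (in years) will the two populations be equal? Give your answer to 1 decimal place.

10.8 years

Set 5476·e^(0.92t) = 151000·e^(0.612t).
e^((0.92 − 0.612)t) = 151000/5476 → e^(0.308·t) = 27.575.
0.308·t = ln(27.575) = 3.3169, so t = 3.3169/0.308 = 10.769.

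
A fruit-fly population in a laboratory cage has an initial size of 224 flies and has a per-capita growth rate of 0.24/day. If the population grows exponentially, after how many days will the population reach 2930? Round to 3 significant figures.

Set N₀·e^(rt) = 2930: e^(0.24·t) = 2930/224 = 13.08.
0.24·t = ln(13.08) = 2.5711, so t = 2.5711/0.24 = 10.713.

10.7 days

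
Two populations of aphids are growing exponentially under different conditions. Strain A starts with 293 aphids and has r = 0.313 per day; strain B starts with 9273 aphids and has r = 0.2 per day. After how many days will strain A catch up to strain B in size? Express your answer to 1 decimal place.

30.6 days

Set 293·e^(0.313t) = 9273·e^(0.2t).
e^((0.313 − 0.2)t) = 9273/293 → e^(0.113·t) = 31.648.
0.113·t = ln(31.648) = 3.4547, so t = 3.4547/0.113 = 30.572.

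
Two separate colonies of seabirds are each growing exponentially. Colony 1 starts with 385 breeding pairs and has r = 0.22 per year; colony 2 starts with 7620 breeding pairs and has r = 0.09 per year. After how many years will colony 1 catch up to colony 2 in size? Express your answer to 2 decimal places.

22.96 years

Set 385·e^(0.22t) = 7620·e^(0.09t).
e^((0.22 − 0.09)t) = 7620/385 → e^(0.13·t) = 19.792.
0.13·t = ln(19.792) = 2.9853, so t = 2.9853/0.13 = 22.964.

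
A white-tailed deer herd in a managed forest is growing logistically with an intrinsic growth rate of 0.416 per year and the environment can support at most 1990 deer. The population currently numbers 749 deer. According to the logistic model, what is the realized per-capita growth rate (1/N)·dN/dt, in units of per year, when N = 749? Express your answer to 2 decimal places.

0.26 per year

(1/N)·dN/dt = r(1 − N/K) = 0.416 × (1 − 749/1990).
= 0.416 × 0.62362 = 0.25943.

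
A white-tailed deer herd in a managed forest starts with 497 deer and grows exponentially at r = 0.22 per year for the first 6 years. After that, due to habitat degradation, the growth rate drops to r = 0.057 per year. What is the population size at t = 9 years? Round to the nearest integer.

2207 deer

Phase 1: N(6) = 497·e^(0.22×6) = 497·e^1.32 = 1860.48.
Phase 2 runs for 9 − 6 = 3 years at r = 0.057.
N(9) = 1860.48·e^(0.057×3) = 1860.48·e^0.171 = 2207.44.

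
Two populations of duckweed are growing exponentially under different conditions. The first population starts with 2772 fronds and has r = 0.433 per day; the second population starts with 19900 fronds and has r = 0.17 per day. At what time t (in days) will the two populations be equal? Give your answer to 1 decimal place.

7.5 days

Set 2772·e^(0.433t) = 19900·e^(0.17t).
e^((0.433 − 0.17)t) = 19900/2772 → e^(0.263·t) = 7.1789.
0.263·t = ln(7.1789) = 1.9712, so t = 1.9712/0.263 = 7.4949.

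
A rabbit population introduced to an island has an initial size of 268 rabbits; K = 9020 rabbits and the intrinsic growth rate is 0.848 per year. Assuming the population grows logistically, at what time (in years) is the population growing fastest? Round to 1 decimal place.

4.1 years

Logistic growth is fastest at N = K/2 = 4510.
A = (K − N₀)/N₀ = 32.657. Set K/(1 + A·e^(−rt)) = K/2 → A·e^(−rt) = 1.
e^(−0.848t) = 1/32.657 = 0.0306216, so t = ln(32.657)/0.848 = 3.4861/0.848 = 4.1109.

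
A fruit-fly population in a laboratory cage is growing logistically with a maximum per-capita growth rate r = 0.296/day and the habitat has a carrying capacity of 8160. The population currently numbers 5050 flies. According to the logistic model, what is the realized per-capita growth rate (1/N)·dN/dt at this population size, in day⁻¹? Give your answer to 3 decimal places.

(1/N)·dN/dt = r(1 − N/K) = 0.296 × (1 − 5050/8160).
= 0.296 × 0.38113 = 0.11281.

0.113 per day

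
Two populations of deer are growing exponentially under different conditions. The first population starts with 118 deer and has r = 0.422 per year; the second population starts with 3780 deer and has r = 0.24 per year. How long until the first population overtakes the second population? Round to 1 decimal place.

Set 118·e^(0.422t) = 3780·e^(0.24t).
e^((0.422 − 0.24)t) = 3780/118 → e^(0.182·t) = 32.034.
0.182·t = ln(32.034) = 3.4668, so t = 3.4668/0.182 = 19.048.

19.0 years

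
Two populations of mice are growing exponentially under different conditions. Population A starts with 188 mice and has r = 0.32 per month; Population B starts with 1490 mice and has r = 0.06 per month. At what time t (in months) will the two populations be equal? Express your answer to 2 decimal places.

Set 188·e^(0.32t) = 1490·e^(0.06t).
e^((0.32 − 0.06)t) = 1490/188 → e^(0.26·t) = 7.9255.
0.26·t = ln(7.9255) = 2.0701, so t = 2.0701/0.26 = 7.9619.

7.96 months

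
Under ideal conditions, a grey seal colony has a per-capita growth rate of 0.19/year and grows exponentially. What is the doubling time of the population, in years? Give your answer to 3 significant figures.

3.65 years

Doubling time t_d = ln(2)/r = 0.6931/0.19 = 3.6481.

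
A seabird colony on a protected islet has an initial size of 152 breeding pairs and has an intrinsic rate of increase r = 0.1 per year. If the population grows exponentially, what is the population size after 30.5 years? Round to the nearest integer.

N(t) = N₀·e^(rt) = 152 × e^(0.1×30.5) = 152 × e^3.05.
e^3.05 ≈ 21.115, so N ≈ 152 × 21.115 = 3209.53.

3210 breeding pairs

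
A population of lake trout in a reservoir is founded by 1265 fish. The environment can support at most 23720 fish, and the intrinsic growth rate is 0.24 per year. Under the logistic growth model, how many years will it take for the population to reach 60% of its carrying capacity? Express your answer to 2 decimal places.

A = (K − N₀)/N₀ = (23720 − 1265)/1265 = 17.751.
Solve 23720/(1 + 17.751·e^(−0.24t)) = 14232: 1 + 17.751·e^(−0.24t) = 1.6667, so e^(−0.24t) = 0.0375566.
−0.24·t = ln(0.0375566) = -3.2819, so t = 3.2819/0.24 = 13.675.

13.67 years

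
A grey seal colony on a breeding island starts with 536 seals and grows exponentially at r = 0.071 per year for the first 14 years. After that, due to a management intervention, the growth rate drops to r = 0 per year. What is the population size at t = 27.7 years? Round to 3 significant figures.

Phase 1: N(14) = 536·e^(0.071×14) = 536·e^0.994 = 1448.28.
Phase 2 runs for 27.7 − 14 = 13.7 years at r = 0.
N(27.7) = 1448.28·e^(0×13.7) = 1448.28·e^-0 = 1448.28.

1450 seals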